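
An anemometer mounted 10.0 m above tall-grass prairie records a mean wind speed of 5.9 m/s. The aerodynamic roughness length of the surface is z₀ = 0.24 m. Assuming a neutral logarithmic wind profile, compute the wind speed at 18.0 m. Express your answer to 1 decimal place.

Log law: V(z) ∝ ln(z/z₀), so V₂/V₁ = ln(z₂/z₀) / ln(z₁/z₀).
ln(18.0/0.24) = 4.3175, ln(10.0/0.24) = 3.7297
V₂ = 5.9 × 4.3175/3.7297 = 5.9 × 1.1576 = 6.8298 m/s

6.8 m/s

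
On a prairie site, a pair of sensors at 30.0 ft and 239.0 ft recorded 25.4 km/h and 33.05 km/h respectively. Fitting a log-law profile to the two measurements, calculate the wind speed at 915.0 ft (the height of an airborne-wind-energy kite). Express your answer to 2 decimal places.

Log law: V ∝ ln(z/z₀). From the pair, with r = V₁/V₂ = 0.76853,
ln z₀ = (ln z₁ − r·ln z₂)/(1 − r) = (3.4012 − 0.76853×5.4765)/0.23147 = -3.4892 → z₀ = 0.03052 ft
V₃ = V₁ · ln(z₃/z₀)/ln(z₁/z₀) = 25.4 × 10.3082/6.8904 = 37.9987 km/h

38.00 km/h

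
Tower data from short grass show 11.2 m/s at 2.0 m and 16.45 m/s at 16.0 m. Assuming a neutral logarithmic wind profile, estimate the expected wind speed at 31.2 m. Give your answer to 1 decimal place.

18.1 m/s

Log law: V ∝ ln(z/z₀). From the pair, with r = V₁/V₂ = 0.68085,
ln z₀ = (ln z₁ − r·ln z₂)/(1 − r) = (0.6931 − 0.68085×2.7726)/0.31915 = -3.7430 → z₀ = 0.02368 m
V₃ = V₁ · ln(z₃/z₀)/ln(z₁/z₀) = 11.2 × 7.1834/4.4361 = 18.1361 m/s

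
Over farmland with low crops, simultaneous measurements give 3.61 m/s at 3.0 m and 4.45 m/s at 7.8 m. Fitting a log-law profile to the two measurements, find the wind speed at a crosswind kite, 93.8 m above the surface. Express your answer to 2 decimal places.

Log law: V ∝ ln(z/z₀). From the pair, with r = V₁/V₂ = 0.81124,
ln z₀ = (ln z₁ − r·ln z₂)/(1 − r) = (1.0986 − 0.81124×2.0541)/0.18876 = -3.0078 → z₀ = 0.04940 m
V₃ = V₁ · ln(z₃/z₀)/ln(z₁/z₀) = 3.61 × 7.5490/4.1064 = 6.6364 m/s

6.64 m/s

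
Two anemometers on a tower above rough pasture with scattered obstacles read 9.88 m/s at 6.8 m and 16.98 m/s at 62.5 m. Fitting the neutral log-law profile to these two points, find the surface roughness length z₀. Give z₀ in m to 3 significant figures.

z₀ ≈ 0.310 m

Log law: V(z) ∝ ln(z/z₀). With r = V₁/V₂ = 9.88/16.98 = 0.58186,
r · ln(z₂/z₀) = ln(z₁/z₀) ⇒ ln z₀ = (ln z₁ − r·ln z₂)/(1 − r)
ln z₀ = (1.91692 − 0.58186×4.13517) / 0.41814 = -1.1699
z₀ = exp(-1.1699) = 0.3104 m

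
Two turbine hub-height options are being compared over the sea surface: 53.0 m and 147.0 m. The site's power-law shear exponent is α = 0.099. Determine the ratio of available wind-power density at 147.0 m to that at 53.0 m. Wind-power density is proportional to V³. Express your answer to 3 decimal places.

Speed ratio: V_B/V_A = (z_B/z_A)^α = (147.0/53.0)^0.099 = (2.7736)^0.099 = 1.10627
Power-density ratio: P_B/P_A = (V_B/V_A)³ = (1.10627)³ = 1.35389

1.354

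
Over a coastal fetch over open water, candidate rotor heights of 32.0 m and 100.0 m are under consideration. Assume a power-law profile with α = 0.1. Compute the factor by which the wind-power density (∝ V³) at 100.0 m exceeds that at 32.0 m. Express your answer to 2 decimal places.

1.41

Speed ratio: V_B/V_A = (z_B/z_A)^α = (100.0/32.0)^0.1 = (3.1250)^0.1 = 1.12069
Power-density ratio: P_B/P_A = (V_B/V_A)³ = (1.12069)³ = 1.40752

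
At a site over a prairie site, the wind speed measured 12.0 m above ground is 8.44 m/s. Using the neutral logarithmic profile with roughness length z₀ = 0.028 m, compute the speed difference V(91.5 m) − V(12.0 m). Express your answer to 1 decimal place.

2.8 m/s

Log law: V₂ = V₁ · ln(z₂/z₀)/ln(z₁/z₀) = 8.44 × 8.0919/6.0605 = 11.2690 m/s
ΔV = 11.2690 − 8.44 = 2.8290 m/s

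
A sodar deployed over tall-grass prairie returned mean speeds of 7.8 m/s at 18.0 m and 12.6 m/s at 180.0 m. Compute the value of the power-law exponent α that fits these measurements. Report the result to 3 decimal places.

α ≈ 0.208

Power law: V₂/V₁ = (z₂/z₁)^α ⇒ α = ln(V₂/V₁) / ln(z₂/z₁)
α = ln(12.6/7.8) / ln(180.0/18.0) = ln(1.6154) / ln(10.0000)
  = 0.47957 / 2.30259 = 0.20828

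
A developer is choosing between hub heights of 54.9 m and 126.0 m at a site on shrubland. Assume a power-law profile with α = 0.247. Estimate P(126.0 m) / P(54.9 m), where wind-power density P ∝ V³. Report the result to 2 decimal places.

1.85

Speed ratio: V_B/V_A = (z_B/z_A)^α = (126.0/54.9)^0.247 = (2.2951)^0.247 = 1.22777
Power-density ratio: P_B/P_A = (V_B/V_A)³ = (1.22777)³ = 1.85077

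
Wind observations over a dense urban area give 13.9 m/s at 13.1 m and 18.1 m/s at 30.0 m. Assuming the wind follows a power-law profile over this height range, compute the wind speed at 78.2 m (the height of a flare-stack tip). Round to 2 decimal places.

24.56 m/s

First find α: α = ln(V₂/V₁)/ln(z₂/z₁) = ln(18.1/13.9)/ln(30.0/13.1) = 0.26402/0.82859 = 0.3186
Extrapolate from 30.0 m to 78.2 m: V₃ = 18.1 × (78.2/30.0)^0.3186 = 18.1 × 1.3570 = 24.5619 m/s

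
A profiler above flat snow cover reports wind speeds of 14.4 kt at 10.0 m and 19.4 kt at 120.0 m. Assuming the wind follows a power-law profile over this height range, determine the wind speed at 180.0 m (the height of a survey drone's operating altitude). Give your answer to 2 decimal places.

First find α: α = ln(V₂/V₁)/ln(z₂/z₁) = ln(19.4/14.4)/ln(120.0/10.0) = 0.29804/2.48491 = 0.1199
Extrapolate from 120.0 m to 180.0 m: V₃ = 19.4 × (180.0/120.0)^0.1199 = 19.4 × 1.0498 = 20.3668 kt

20.37 kt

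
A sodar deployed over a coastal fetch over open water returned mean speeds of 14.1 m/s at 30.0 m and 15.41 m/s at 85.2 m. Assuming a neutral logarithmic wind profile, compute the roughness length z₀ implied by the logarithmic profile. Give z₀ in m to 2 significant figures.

Log law: V(z) ∝ ln(z/z₀). With r = V₁/V₂ = 14.1/15.41 = 0.91499,
r · ln(z₂/z₀) = ln(z₁/z₀) ⇒ ln z₀ = (ln z₁ − r·ln z₂)/(1 − r)
ln z₀ = (3.40120 − 0.91499×4.44500) / 0.08501 = -7.8336
z₀ = exp(-7.8336) = 0.0003962 m

z₀ ≈ 0.00040 m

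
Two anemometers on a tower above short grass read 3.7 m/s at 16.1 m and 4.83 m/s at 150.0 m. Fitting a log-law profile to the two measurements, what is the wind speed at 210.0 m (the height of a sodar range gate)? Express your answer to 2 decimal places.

Log law: V ∝ ln(z/z₀). From the pair, with r = V₁/V₂ = 0.76605,
ln z₀ = (ln z₁ − r·ln z₂)/(1 − r) = (2.7788 − 0.76605×5.0106)/0.23395 = -4.5289 → z₀ = 0.01079 m
V₃ = V₁ · ln(z₃/z₀)/ln(z₁/z₀) = 3.7 × 9.8760/7.3077 = 5.0004 m/s

5.00 m/s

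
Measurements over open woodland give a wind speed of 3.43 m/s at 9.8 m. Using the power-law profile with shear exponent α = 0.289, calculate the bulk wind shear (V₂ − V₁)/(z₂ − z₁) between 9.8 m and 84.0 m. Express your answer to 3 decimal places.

0.040 m/s/m

Power law: V₂ = V₁ · (z₂/z₁)^α = 3.43 × (8.5714)^0.289 = 6.3818 m/s
ΔV/Δz = (6.3818 − 3.43)/(84.0 − 9.8) = 2.9518/74.2000 = 0.03978 m/s/m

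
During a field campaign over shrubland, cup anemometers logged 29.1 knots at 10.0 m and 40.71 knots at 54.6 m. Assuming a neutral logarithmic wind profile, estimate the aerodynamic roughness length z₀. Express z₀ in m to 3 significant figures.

Log law: V(z) ∝ ln(z/z₀). With r = V₁/V₂ = 29.1/40.71 = 0.71481,
r · ln(z₂/z₀) = ln(z₁/z₀) ⇒ ln z₀ = (ln z₁ − r·ln z₂)/(1 − r)
ln z₀ = (2.30259 − 0.71481×4.00003) / 0.28519 = -1.9520
z₀ = exp(-1.9520) = 0.1420 m

z₀ ≈ 0.142 m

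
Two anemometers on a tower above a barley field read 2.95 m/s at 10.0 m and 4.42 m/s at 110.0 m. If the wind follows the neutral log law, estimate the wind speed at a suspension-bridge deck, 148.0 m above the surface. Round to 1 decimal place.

Log law: V ∝ ln(z/z₀). From the pair, with r = V₁/V₂ = 0.66742,
ln z₀ = (ln z₁ − r·ln z₂)/(1 − r) = (2.3026 − 0.66742×4.7005)/0.33258 = -2.5095 → z₀ = 0.08131 m
V₃ = V₁ · ln(z₃/z₀)/ln(z₁/z₀) = 2.95 × 7.5067/4.8121 = 4.6019 m/s

4.6 m/s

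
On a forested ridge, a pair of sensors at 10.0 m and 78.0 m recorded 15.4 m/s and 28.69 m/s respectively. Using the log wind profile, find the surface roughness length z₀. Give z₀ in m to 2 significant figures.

Log law: V(z) ∝ ln(z/z₀). With r = V₁/V₂ = 15.4/28.69 = 0.53677,
r · ln(z₂/z₀) = ln(z₁/z₀) ⇒ ln z₀ = (ln z₁ − r·ln z₂)/(1 − r)
ln z₀ = (2.30259 − 0.53677×4.35671) / 0.46323 = -0.0777
z₀ = exp(-0.0777) = 0.9253 m

z₀ ≈ 0.93 m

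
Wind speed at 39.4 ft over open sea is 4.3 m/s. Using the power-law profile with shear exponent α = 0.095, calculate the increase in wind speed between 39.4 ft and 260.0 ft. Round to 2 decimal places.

0.84 m/s

Power law: V₂ = V₁ · (z₂/z₁)^α = 4.3 × (6.5990)^0.095 = 5.1442 m/s
ΔV = 5.1442 − 4.3 = 0.8442 m/s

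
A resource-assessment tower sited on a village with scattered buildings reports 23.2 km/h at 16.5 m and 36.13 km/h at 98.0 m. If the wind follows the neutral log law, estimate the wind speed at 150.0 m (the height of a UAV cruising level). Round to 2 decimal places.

39.22 km/h

Log law: V ∝ ln(z/z₀). From the pair, with r = V₁/V₂ = 0.64213,
ln z₀ = (ln z₁ − r·ln z₂)/(1 − r) = (2.8034 − 0.64213×4.5850)/0.35787 = -0.3933 → z₀ = 0.6748 m
V₃ = V₁ · ln(z₃/z₀)/ln(z₁/z₀) = 23.2 × 5.4040/3.1967 = 39.2193 km/h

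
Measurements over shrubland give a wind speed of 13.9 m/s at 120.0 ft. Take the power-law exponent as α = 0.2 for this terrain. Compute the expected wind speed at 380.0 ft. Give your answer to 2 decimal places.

17.50 m/s

Power-law profile: V₂ = V₁ · (z₂/z₁)^α
V₂ = 13.9 × (380.0/120.0)^0.2 = 13.9 × (3.1667)^0.2
    = 13.9 × 1.2593 = 17.5039 m/s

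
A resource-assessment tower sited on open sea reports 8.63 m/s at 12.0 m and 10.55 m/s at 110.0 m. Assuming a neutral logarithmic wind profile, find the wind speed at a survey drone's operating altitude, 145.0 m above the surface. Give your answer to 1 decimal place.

Log law: V ∝ ln(z/z₀). From the pair, with r = V₁/V₂ = 0.81801,
ln z₀ = (ln z₁ − r·ln z₂)/(1 − r) = (2.4849 − 0.81801×4.7005)/0.18199 = -7.4736 → z₀ = 0.0005679 m
V₃ = V₁ · ln(z₃/z₀)/ln(z₁/z₀) = 8.63 × 12.4504/9.9585 = 10.7894 m/s

10.8 m/s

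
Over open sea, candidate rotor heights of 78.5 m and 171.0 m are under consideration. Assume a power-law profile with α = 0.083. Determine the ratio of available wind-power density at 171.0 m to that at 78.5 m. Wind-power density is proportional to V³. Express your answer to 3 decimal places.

1.214

Speed ratio: V_B/V_A = (z_B/z_A)^α = (171.0/78.5)^0.083 = (2.1783)^0.083 = 1.06675
Power-density ratio: P_B/P_A = (V_B/V_A)³ = (1.06675)³ = 1.21393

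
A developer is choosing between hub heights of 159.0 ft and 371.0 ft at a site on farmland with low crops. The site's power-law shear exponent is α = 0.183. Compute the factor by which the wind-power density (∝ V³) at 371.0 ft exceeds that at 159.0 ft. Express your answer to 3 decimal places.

1.592

Speed ratio: V_B/V_A = (z_B/z_A)^α = (371.0/159.0)^0.183 = (2.3333)^0.183 = 1.16772
Power-density ratio: P_B/P_A = (V_B/V_A)³ = (1.16772)³ = 1.59228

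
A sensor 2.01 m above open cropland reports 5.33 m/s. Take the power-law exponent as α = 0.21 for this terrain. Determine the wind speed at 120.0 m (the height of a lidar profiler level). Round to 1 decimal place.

Power-law profile: V₂ = V₁ · (z₂/z₁)^α
V₂ = 5.33 × (120.0/2.01)^0.21 = 5.33 × (59.7015)^0.21
    = 5.33 × 2.3602 = 12.5801 m/s

12.6 m/s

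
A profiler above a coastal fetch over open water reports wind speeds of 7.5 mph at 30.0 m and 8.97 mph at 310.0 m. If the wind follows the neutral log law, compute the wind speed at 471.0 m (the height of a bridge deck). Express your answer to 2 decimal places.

Log law: V ∝ ln(z/z₀). From the pair, with r = V₁/V₂ = 0.83612,
ln z₀ = (ln z₁ − r·ln z₂)/(1 − r) = (3.4012 − 0.83612×5.7366)/0.16388 = -8.5140 → z₀ = 0.0002006 m
V₃ = V₁ · ln(z₃/z₀)/ln(z₁/z₀) = 7.5 × 14.6688/11.9152 = 9.2333 mph

9.23 mph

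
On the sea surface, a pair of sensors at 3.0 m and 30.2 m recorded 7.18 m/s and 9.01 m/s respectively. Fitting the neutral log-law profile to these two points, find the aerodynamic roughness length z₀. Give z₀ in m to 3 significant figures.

z₀ ≈ 0.000349 m

Log law: V(z) ∝ ln(z/z₀). With r = V₁/V₂ = 7.18/9.01 = 0.79689,
r · ln(z₂/z₀) = ln(z₁/z₀) ⇒ ln z₀ = (ln z₁ − r·ln z₂)/(1 − r)
ln z₀ = (1.09861 − 0.79689×3.40784) / 0.20311 = -7.9616
z₀ = exp(-7.9616) = 0.0003486 m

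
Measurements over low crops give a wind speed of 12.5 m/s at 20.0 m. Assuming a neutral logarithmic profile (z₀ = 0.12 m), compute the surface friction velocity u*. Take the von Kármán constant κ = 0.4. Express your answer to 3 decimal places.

u* ≈ 0.977 m/s

Log law: V(z) = (u*/κ) · ln(z/z₀) ⇒ u* = κ · V / ln(z/z₀)
u* = 0.4 × 12.5 / ln(20.0/0.12) = 0.4 × 12.5 / 5.1160
   = 5.0000 / 5.1160 = 0.9773 m/s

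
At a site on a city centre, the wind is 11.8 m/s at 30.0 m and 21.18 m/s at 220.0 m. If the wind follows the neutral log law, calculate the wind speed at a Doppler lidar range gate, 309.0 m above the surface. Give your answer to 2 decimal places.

22.78 m/s

Log law: V ∝ ln(z/z₀). From the pair, with r = V₁/V₂ = 0.55713,
ln z₀ = (ln z₁ − r·ln z₂)/(1 − r) = (3.4012 − 0.55713×5.3936)/0.44287 = 0.8947 → z₀ = 2.447 m
V₃ = V₁ · ln(z₃/z₀)/ln(z₁/z₀) = 11.8 × 4.8386/2.5065 = 22.7793 m/s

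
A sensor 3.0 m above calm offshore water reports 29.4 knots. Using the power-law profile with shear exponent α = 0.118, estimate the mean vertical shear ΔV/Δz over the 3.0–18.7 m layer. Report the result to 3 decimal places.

Power law: V₂ = V₁ · (z₂/z₁)^α = 29.4 × (6.2333)^0.118 = 36.4858 knots
ΔV/Δz = (36.4858 − 29.4)/(18.7 − 3.0) = 7.0858/15.7000 = 0.45133 knots/m

0.451 knots/m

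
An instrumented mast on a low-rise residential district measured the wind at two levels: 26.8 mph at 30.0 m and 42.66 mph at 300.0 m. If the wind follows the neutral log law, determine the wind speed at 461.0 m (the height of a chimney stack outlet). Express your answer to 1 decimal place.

Log law: V ∝ ln(z/z₀). From the pair, with r = V₁/V₂ = 0.62822,
ln z₀ = (ln z₁ − r·ln z₂)/(1 − r) = (3.4012 − 0.62822×5.7038)/0.37178 = -0.4897 → z₀ = 0.6128 m
V₃ = V₁ · ln(z₃/z₀)/ln(z₁/z₀) = 26.8 × 6.6231/3.8909 = 45.6192 mph

45.6 mph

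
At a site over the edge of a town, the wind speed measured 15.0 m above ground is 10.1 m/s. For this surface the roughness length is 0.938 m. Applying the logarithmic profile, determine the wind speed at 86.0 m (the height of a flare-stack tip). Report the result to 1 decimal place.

16.5 m/s

Log law: V(z) ∝ ln(z/z₀), so V₂/V₁ = ln(z₂/z₀) / ln(z₁/z₀).
ln(86.0/0.938) = 4.5184, ln(15.0/0.938) = 2.7721
V₂ = 10.1 × 4.5184/2.7721 = 10.1 × 1.6300 = 16.4626 m/s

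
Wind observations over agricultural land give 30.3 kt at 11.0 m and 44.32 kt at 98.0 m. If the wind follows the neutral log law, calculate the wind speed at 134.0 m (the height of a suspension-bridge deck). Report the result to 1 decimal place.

Log law: V ∝ ln(z/z₀). From the pair, with r = V₁/V₂ = 0.68366,
ln z₀ = (ln z₁ − r·ln z₂)/(1 − r) = (2.3979 − 0.68366×4.5850)/0.31634 = -2.3288 → z₀ = 0.09741 m
V₃ = V₁ · ln(z₃/z₀)/ln(z₁/z₀) = 30.3 × 7.2266/4.7267 = 46.3256 kt

46.3 kt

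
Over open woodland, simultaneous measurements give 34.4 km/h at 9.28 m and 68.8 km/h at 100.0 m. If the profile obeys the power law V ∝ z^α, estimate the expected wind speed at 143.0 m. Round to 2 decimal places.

76.36 km/h

First find α: α = ln(V₂/V₁)/ln(z₂/z₁) = ln(68.8/34.4)/ln(100.0/9.28) = 0.69315/2.37731 = 0.2916
Extrapolate from 100.0 m to 143.0 m: V₃ = 68.8 × (143.0/100.0)^0.2916 = 68.8 × 1.1099 = 76.3624 km/h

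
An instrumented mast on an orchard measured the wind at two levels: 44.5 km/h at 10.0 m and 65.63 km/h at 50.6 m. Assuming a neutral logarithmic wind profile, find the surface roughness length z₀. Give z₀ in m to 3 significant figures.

z₀ ≈ 0.329 m

Log law: V(z) ∝ ln(z/z₀). With r = V₁/V₂ = 44.5/65.63 = 0.67804,
r · ln(z₂/z₀) = ln(z₁/z₀) ⇒ ln z₀ = (ln z₁ − r·ln z₂)/(1 − r)
ln z₀ = (2.30259 − 0.67804×3.92395) / 0.32196 = -1.1120
z₀ = exp(-1.1120) = 0.3289 m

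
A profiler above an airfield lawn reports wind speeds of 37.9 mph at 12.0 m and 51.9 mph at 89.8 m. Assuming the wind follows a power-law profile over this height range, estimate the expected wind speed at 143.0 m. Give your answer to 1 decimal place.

55.8 mph

First find α: α = ln(V₂/V₁)/ln(z₂/z₁) = ln(51.9/37.9)/ln(89.8/12.0) = 0.31437/2.01268 = 0.1562
Extrapolate from 89.8 m to 143.0 m: V₃ = 51.9 × (143.0/89.8)^0.1562 = 51.9 × 1.0754 = 55.8120 mph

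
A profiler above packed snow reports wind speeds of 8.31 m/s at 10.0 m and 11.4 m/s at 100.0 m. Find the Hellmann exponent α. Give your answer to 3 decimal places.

Power law: V₂/V₁ = (z₂/z₁)^α ⇒ α = ln(V₂/V₁) / ln(z₂/z₁)
α = ln(11.4/8.31) / ln(100.0/10.0) = ln(1.3718) / ln(10.0000)
  = 0.31615 / 2.30259 = 0.13730

α ≈ 0.137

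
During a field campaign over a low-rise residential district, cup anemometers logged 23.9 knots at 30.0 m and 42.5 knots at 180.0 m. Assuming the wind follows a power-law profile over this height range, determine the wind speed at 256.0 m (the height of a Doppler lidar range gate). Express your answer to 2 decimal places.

First find α: α = ln(V₂/V₁)/ln(z₂/z₁) = ln(42.5/23.9)/ln(180.0/30.0) = 0.57563/1.79176 = 0.3213
Extrapolate from 180.0 m to 256.0 m: V₃ = 42.5 × (256.0/180.0)^0.3213 = 42.5 × 1.1198 = 47.5918 knots

47.59 knots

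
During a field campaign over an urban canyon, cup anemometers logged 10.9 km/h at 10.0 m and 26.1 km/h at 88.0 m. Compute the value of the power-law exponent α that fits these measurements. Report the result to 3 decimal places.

Power law: V₂/V₁ = (z₂/z₁)^α ⇒ α = ln(V₂/V₁) / ln(z₂/z₁)
α = ln(26.1/10.9) / ln(88.0/10.0) = ln(2.3945) / ln(8.8000)
  = 0.87317 / 2.17475 = 0.40150

α ≈ 0.402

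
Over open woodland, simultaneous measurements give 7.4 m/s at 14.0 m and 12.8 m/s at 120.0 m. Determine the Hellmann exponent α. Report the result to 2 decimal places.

α ≈ 0.26

Power law: V₂/V₁ = (z₂/z₁)^α ⇒ α = ln(V₂/V₁) / ln(z₂/z₁)
α = ln(12.8/7.4) / ln(120.0/14.0) = ln(1.7297) / ln(8.5714)
  = 0.54797 / 2.14843 = 0.25505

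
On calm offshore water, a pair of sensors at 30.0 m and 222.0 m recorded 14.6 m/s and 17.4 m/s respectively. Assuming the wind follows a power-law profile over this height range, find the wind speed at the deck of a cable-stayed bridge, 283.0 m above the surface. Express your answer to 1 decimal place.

17.8 m/s

First find α: α = ln(V₂/V₁)/ln(z₂/z₁) = ln(17.4/14.6)/ln(222.0/30.0) = 0.17545/2.00148 = 0.0877
Extrapolate from 222.0 m to 283.0 m: V₃ = 17.4 × (283.0/222.0)^0.0877 = 17.4 × 1.0215 = 17.7743 m/s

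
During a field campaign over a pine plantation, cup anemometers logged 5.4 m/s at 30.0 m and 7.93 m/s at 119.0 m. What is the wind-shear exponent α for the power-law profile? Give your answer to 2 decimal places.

α ≈ 0.28

Power law: V₂/V₁ = (z₂/z₁)^α ⇒ α = ln(V₂/V₁) / ln(z₂/z₁)
α = ln(7.93/5.4) / ln(119.0/30.0) = ln(1.4685) / ln(3.9667)
  = 0.38425 / 1.37793 = 0.27886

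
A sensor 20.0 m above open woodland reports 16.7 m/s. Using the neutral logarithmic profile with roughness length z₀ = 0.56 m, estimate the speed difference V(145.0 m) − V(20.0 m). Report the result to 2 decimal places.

9.25 m/s

Log law: V₂ = V₁ · ln(z₂/z₀)/ln(z₁/z₀) = 16.7 × 5.5566/3.5756 = 25.9525 m/s
ΔV = 25.9525 − 16.7 = 9.2525 m/s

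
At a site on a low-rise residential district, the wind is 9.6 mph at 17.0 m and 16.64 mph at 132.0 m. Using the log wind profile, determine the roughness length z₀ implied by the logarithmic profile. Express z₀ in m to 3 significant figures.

z₀ ≈ 1.04 m

Log law: V(z) ∝ ln(z/z₀). With r = V₁/V₂ = 9.6/16.64 = 0.57692,
r · ln(z₂/z₀) = ln(z₁/z₀) ⇒ ln z₀ = (ln z₁ − r·ln z₂)/(1 − r)
ln z₀ = (2.83321 − 0.57692×4.88280) / 0.42308 = 0.0383
z₀ = exp(0.0383) = 1.039 m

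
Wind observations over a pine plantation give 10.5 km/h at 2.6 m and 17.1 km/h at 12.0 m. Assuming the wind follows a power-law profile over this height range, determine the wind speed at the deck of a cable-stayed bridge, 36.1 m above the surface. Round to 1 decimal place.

First find α: α = ln(V₂/V₁)/ln(z₂/z₁) = ln(17.1/10.5)/ln(12.0/2.6) = 0.48770/1.52940 = 0.3189
Extrapolate from 12.0 m to 36.1 m: V₃ = 17.1 × (36.1/12.0)^0.3189 = 17.1 × 1.4208 = 24.2956 km/h

24.3 km/h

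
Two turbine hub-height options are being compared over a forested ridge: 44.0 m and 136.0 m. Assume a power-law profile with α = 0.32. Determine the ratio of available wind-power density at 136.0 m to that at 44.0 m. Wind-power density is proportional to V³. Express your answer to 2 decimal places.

2.95

Speed ratio: V_B/V_A = (z_B/z_A)^α = (136.0/44.0)^0.32 = (3.0909)^0.32 = 1.43492
Power-density ratio: P_B/P_A = (V_B/V_A)³ = (1.43492)³ = 2.95449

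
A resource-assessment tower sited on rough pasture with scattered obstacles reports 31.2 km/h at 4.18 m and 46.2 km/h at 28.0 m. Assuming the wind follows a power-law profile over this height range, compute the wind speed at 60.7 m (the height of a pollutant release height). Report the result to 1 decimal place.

First find α: α = ln(V₂/V₁)/ln(z₂/z₁) = ln(46.2/31.2)/ln(28.0/4.18) = 0.39256/1.90189 = 0.2064
Extrapolate from 28.0 m to 60.7 m: V₃ = 46.2 × (60.7/28.0)^0.2064 = 46.2 × 1.1732 = 54.2002 km/h

54.2 km/h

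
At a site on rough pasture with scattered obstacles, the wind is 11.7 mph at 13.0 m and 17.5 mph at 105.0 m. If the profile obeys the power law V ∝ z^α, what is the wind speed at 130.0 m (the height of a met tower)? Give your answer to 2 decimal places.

18.24 mph

First find α: α = ln(V₂/V₁)/ln(z₂/z₁) = ln(17.5/11.7)/ln(105.0/13.0) = 0.40261/2.08901 = 0.1927
Extrapolate from 105.0 m to 130.0 m: V₃ = 17.5 × (130.0/105.0)^0.1927 = 17.5 × 1.0420 = 18.2354 mph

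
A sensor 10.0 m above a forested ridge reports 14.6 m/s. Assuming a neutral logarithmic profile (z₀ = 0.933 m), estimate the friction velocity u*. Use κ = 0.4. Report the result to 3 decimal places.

Log law: V(z) = (u*/κ) · ln(z/z₀) ⇒ u* = κ · V / ln(z/z₀)
u* = 0.4 × 14.6 / ln(10.0/0.933) = 0.4 × 14.6 / 2.3719
   = 5.8400 / 2.3719 = 2.4621 m/s

u* ≈ 2.462 m/s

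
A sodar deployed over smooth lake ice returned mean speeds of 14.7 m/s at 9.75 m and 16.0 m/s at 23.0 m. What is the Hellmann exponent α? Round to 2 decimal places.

Power law: V₂/V₁ = (z₂/z₁)^α ⇒ α = ln(V₂/V₁) / ln(z₂/z₁)
α = ln(16.0/14.7) / ln(23.0/9.75) = ln(1.0884) / ln(2.3590)
  = 0.08474 / 0.85823 = 0.09874

α ≈ 0.10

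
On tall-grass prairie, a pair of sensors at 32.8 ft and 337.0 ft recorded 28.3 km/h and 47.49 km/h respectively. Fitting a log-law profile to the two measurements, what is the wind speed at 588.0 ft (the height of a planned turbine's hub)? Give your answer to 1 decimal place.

52.1 km/h

Log law: V ∝ ln(z/z₀). From the pair, with r = V₁/V₂ = 0.59591,
ln z₀ = (ln z₁ − r·ln z₂)/(1 − r) = (3.4904 − 0.59591×5.8201)/0.40409 = 0.0548 → z₀ = 1.056 ft
V₃ = V₁ · ln(z₃/z₀)/ln(z₁/z₀) = 28.3 × 6.3219/3.4356 = 52.0752 km/h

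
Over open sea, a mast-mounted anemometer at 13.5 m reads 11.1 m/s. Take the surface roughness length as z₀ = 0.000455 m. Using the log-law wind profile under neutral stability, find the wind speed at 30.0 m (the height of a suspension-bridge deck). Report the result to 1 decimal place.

Log law: V(z) ∝ ln(z/z₀), so V₂/V₁ = ln(z₂/z₀) / ln(z₁/z₀).
ln(30.0/0.000455) = 11.0964, ln(13.5/0.000455) = 10.2979
V₂ = 11.1 × 11.0964/10.2979 = 11.1 × 1.0775 = 11.9607 m/s

12.0 m/s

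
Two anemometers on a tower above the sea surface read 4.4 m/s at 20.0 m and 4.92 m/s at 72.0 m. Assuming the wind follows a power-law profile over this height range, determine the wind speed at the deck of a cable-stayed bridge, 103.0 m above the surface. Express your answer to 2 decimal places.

First find α: α = ln(V₂/V₁)/ln(z₂/z₁) = ln(4.92/4.4)/ln(72.0/20.0) = 0.11170/1.28093 = 0.0872
Extrapolate from 72.0 m to 103.0 m: V₃ = 4.92 × (103.0/72.0)^0.0872 = 4.92 × 1.0317 = 5.0761 m/s

5.08 m/s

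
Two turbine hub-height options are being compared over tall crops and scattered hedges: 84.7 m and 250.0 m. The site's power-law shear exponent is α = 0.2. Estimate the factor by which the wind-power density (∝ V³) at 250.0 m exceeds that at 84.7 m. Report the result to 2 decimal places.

Speed ratio: V_B/V_A = (z_B/z_A)^α = (250.0/84.7)^0.2 = (2.9516)^0.2 = 1.24168
Power-density ratio: P_B/P_A = (V_B/V_A)³ = (1.24168)³ = 1.91441

1.91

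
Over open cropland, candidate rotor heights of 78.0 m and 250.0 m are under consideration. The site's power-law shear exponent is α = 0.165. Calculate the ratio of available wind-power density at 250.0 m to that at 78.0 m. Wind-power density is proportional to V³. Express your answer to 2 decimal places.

Speed ratio: V_B/V_A = (z_B/z_A)^α = (250.0/78.0)^0.165 = (3.2051)^0.165 = 1.21189
Power-density ratio: P_B/P_A = (V_B/V_A)³ = (1.21189)³ = 1.77989

1.78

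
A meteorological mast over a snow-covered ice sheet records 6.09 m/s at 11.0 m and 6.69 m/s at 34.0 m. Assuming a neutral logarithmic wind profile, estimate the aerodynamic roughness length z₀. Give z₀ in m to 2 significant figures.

z₀ ≈ 0.00012 m

Log law: V(z) ∝ ln(z/z₀). With r = V₁/V₂ = 6.09/6.69 = 0.91031,
r · ln(z₂/z₀) = ln(z₁/z₀) ⇒ ln z₀ = (ln z₁ − r·ln z₂)/(1 − r)
ln z₀ = (2.39790 − 0.91031×3.52636) / 0.08969 = -9.0560
z₀ = exp(-9.0560) = 0.0001167 m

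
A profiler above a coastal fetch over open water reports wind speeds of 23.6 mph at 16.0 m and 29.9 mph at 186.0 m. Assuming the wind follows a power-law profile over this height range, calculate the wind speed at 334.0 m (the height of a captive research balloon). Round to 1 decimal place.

First find α: α = ln(V₂/V₁)/ln(z₂/z₁) = ln(29.9/23.6)/ln(186.0/16.0) = 0.23661/2.45316 = 0.0965
Extrapolate from 186.0 m to 334.0 m: V₃ = 29.9 × (334.0/186.0)^0.0965 = 29.9 × 1.0581 = 31.6368 mph

31.6 mph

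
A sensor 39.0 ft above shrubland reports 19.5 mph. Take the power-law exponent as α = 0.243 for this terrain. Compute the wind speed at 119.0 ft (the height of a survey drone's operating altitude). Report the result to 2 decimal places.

Power-law profile: V₂ = V₁ · (z₂/z₁)^α
V₂ = 19.5 × (119.0/39.0)^0.243 = 19.5 × (3.0513)^0.243
    = 19.5 × 1.3114 = 25.5719 mph

25.57 mph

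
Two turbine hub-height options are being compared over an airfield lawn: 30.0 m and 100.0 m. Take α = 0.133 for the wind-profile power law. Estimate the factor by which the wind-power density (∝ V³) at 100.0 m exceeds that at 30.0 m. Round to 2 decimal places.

Speed ratio: V_B/V_A = (z_B/z_A)^α = (100.0/30.0)^0.133 = (3.3333)^0.133 = 1.17366
Power-density ratio: P_B/P_A = (V_B/V_A)³ = (1.17366)³ = 1.61670

1.62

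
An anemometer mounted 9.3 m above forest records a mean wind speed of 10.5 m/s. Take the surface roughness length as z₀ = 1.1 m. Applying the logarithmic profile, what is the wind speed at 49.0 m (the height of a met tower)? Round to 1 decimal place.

18.7 m/s

Log law: V(z) ∝ ln(z/z₀), so V₂/V₁ = ln(z₂/z₀) / ln(z₁/z₀).
ln(49.0/1.1) = 3.7965, ln(9.3/1.1) = 2.1347
V₂ = 10.5 × 3.7965/2.1347 = 10.5 × 1.7785 = 18.6739 m/s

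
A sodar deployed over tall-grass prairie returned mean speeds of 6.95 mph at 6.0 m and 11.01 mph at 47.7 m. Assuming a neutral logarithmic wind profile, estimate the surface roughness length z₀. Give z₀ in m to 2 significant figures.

Log law: V(z) ∝ ln(z/z₀). With r = V₁/V₂ = 6.95/11.01 = 0.63124,
r · ln(z₂/z₀) = ln(z₁/z₀) ⇒ ln z₀ = (ln z₁ − r·ln z₂)/(1 − r)
ln z₀ = (1.79176 − 0.63124×3.86493) / 0.36876 = -1.7571
z₀ = exp(-1.7571) = 0.1725 m

z₀ ≈ 0.17 m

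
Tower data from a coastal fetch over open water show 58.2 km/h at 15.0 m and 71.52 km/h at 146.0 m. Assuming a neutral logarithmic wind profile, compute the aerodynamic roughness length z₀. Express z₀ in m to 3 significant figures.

Log law: V(z) ∝ ln(z/z₀). With r = V₁/V₂ = 58.2/71.52 = 0.81376,
r · ln(z₂/z₀) = ln(z₁/z₀) ⇒ ln z₀ = (ln z₁ − r·ln z₂)/(1 − r)
ln z₀ = (2.70805 − 0.81376×4.98361) / 0.18624 = -7.2347
z₀ = exp(-7.2347) = 0.0007211 m

z₀ ≈ 0.000721 m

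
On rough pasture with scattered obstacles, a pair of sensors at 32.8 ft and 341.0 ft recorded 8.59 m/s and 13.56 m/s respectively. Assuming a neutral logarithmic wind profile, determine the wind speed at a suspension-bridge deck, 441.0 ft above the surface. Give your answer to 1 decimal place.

14.1 m/s

Log law: V ∝ ln(z/z₀). From the pair, with r = V₁/V₂ = 0.63348,
ln z₀ = (ln z₁ − r·ln z₂)/(1 − r) = (3.4904 − 0.63348×5.8319)/0.36652 = -0.5565 → z₀ = 0.5732 ft
V₃ = V₁ · ln(z₃/z₀)/ln(z₁/z₀) = 8.59 × 6.6455/4.0469 = 14.1059 m/s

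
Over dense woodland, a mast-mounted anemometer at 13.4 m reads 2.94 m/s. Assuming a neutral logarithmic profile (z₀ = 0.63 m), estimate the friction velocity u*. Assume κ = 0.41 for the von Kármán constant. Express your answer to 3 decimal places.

u* ≈ 0.394 m/s

Log law: V(z) = (u*/κ) · ln(z/z₀) ⇒ u* = κ · V / ln(z/z₀)
u* = 0.41 × 2.94 / ln(13.4/0.63) = 0.41 × 2.94 / 3.0573
   = 1.2054 / 3.0573 = 0.3943 m/s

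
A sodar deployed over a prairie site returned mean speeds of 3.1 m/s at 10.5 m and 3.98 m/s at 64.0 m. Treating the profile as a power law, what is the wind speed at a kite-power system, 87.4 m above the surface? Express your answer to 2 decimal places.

4.16 m/s

First find α: α = ln(V₂/V₁)/ln(z₂/z₁) = ln(3.98/3.1)/ln(64.0/10.5) = 0.24988/1.80751 = 0.1382
Extrapolate from 64.0 m to 87.4 m: V₃ = 3.98 × (87.4/64.0)^0.1382 = 3.98 × 1.0440 = 4.1552 m/s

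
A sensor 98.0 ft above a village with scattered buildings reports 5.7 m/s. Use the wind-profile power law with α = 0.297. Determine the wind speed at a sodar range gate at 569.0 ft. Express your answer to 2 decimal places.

Power-law profile: V₂ = V₁ · (z₂/z₁)^α
V₂ = 5.7 × (569.0/98.0)^0.297 = 5.7 × (5.8061)^0.297
    = 5.7 × 1.6861 = 9.6106 m/s

9.61 m/s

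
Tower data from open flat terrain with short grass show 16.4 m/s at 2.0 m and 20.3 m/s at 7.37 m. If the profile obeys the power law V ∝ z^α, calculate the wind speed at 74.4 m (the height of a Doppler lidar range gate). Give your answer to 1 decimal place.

29.6 m/s

First find α: α = ln(V₂/V₁)/ln(z₂/z₁) = ln(20.3/16.4)/ln(7.37/2.0) = 0.21334/1.30427 = 0.1636
Extrapolate from 7.37 m to 74.4 m: V₃ = 20.3 × (74.4/7.37)^0.1636 = 20.3 × 1.4596 = 29.6304 m/s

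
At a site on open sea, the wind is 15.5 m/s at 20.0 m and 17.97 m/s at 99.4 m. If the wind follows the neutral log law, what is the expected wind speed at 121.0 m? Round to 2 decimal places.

18.27 m/s

Log law: V ∝ ln(z/z₀). From the pair, with r = V₁/V₂ = 0.86255,
ln z₀ = (ln z₁ − r·ln z₂)/(1 − r) = (2.9957 − 0.86255×4.5992)/0.13745 = -7.0662 → z₀ = 0.0008535 m
V₃ = V₁ · ln(z₃/z₀)/ln(z₁/z₀) = 15.5 × 11.8620/10.0619 = 18.2729 m/s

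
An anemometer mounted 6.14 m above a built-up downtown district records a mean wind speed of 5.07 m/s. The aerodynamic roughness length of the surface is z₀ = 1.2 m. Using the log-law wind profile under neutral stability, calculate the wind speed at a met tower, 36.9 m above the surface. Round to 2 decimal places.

10.64 m/s

Log law: V(z) ∝ ln(z/z₀), so V₂/V₁ = ln(z₂/z₀) / ln(z₁/z₀).
ln(36.9/1.2) = 3.4259, ln(6.14/1.2) = 1.6325
V₂ = 5.07 × 3.4259/1.6325 = 5.07 × 2.0986 = 10.6396 m/s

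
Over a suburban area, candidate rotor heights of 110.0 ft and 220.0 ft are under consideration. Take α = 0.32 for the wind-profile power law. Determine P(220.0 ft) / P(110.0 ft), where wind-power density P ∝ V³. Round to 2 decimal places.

1.95

Speed ratio: V_B/V_A = (z_B/z_A)^α = (220.0/110.0)^0.32 = (2.0000)^0.32 = 1.24833
Power-density ratio: P_B/P_A = (V_B/V_A)³ = (1.24833)³ = 1.94531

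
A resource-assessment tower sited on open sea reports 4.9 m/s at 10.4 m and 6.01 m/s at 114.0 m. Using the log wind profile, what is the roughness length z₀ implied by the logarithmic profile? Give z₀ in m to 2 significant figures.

Log law: V(z) ∝ ln(z/z₀). With r = V₁/V₂ = 4.9/6.01 = 0.81531,
r · ln(z₂/z₀) = ln(z₁/z₀) ⇒ ln z₀ = (ln z₁ − r·ln z₂)/(1 − r)
ln z₀ = (2.34181 − 0.81531×4.73620) / 0.18469 = -8.2280
z₀ = exp(-8.2280) = 0.0002671 m

z₀ ≈ 0.00027 m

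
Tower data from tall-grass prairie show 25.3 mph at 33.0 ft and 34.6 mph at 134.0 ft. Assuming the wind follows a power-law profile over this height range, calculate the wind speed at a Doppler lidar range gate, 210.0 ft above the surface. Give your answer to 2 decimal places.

First find α: α = ln(V₂/V₁)/ln(z₂/z₁) = ln(34.6/25.3)/ln(134.0/33.0) = 0.31305/1.40133 = 0.2234
Extrapolate from 134.0 ft to 210.0 ft: V₃ = 34.6 × (210.0/134.0)^0.2234 = 34.6 × 1.1056 = 38.2528 mph

38.25 mph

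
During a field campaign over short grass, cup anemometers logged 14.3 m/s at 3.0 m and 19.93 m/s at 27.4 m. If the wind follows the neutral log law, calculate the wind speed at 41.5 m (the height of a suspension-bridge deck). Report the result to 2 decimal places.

Log law: V ∝ ln(z/z₀). From the pair, with r = V₁/V₂ = 0.71751,
ln z₀ = (ln z₁ − r·ln z₂)/(1 − r) = (1.0986 − 0.71751×3.3105)/0.28249 = -4.5196 → z₀ = 0.01089 m
V₃ = V₁ · ln(z₃/z₀)/ln(z₁/z₀) = 14.3 × 8.2453/5.6182 = 20.9867 m/s

20.99 m/s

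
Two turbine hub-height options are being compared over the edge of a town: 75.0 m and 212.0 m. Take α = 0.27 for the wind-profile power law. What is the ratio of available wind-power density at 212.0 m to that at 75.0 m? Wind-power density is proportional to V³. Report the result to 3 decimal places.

2.320

Speed ratio: V_B/V_A = (z_B/z_A)^α = (212.0/75.0)^0.27 = (2.8267)^0.27 = 1.32387
Power-density ratio: P_B/P_A = (V_B/V_A)³ = (1.32387)³ = 2.32024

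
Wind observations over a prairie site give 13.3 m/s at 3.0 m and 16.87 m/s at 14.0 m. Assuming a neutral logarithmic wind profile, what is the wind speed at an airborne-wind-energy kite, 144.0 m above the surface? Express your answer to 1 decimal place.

22.3 m/s

Log law: V ∝ ln(z/z₀). From the pair, with r = V₁/V₂ = 0.78838,
ln z₀ = (ln z₁ − r·ln z₂)/(1 − r) = (1.0986 − 0.78838×2.6391)/0.21162 = -4.6403 → z₀ = 0.009655 m
V₃ = V₁ · ln(z₃/z₀)/ln(z₁/z₀) = 13.3 × 9.6101/5.7389 = 22.2716 m/s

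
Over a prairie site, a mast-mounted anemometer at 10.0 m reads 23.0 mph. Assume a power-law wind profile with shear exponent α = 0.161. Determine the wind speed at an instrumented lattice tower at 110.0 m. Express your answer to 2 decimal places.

33.84 mph

Power-law profile: V₂ = V₁ · (z₂/z₁)^α
V₂ = 23.0 × (110.0/10.0)^0.161 = 23.0 × (11.0000)^0.161
    = 23.0 × 1.4712 = 33.8370 mph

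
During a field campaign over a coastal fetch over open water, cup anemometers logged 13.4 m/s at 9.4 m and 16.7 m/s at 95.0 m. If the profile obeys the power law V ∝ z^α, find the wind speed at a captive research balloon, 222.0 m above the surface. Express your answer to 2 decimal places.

18.11 m/s

First find α: α = ln(V₂/V₁)/ln(z₂/z₁) = ln(16.7/13.4)/ln(95.0/9.4) = 0.22015/2.31317 = 0.0952
Extrapolate from 95.0 m to 222.0 m: V₃ = 16.7 × (222.0/95.0)^0.0952 = 16.7 × 1.0841 = 18.1051 m/s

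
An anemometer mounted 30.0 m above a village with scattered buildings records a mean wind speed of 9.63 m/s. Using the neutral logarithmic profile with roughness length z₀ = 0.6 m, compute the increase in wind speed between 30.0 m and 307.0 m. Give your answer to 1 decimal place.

5.7 m/s

Log law: V₂ = V₁ · ln(z₂/z₀)/ln(z₁/z₀) = 9.63 × 6.2377/3.9120 = 15.3549 m/s
ΔV = 15.3549 − 9.63 = 5.7249 m/s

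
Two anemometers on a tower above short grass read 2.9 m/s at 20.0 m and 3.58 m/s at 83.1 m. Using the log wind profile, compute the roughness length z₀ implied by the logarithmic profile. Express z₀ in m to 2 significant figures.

z₀ ≈ 0.046 m

Log law: V(z) ∝ ln(z/z₀). With r = V₁/V₂ = 2.9/3.58 = 0.81006,
r · ln(z₂/z₀) = ln(z₁/z₀) ⇒ ln z₀ = (ln z₁ − r·ln z₂)/(1 − r)
ln z₀ = (2.99573 − 0.81006×4.42004) / 0.18994 = -3.0785
z₀ = exp(-3.0785) = 0.04603 m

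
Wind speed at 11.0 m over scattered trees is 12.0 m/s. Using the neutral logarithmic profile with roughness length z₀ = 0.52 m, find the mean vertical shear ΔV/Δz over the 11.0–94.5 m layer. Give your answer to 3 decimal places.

Log law: V₂ = V₁ · ln(z₂/z₀)/ln(z₁/z₀) = 12.0 × 5.2025/3.0518 = 20.4567 m/s
ΔV/Δz = (20.4567 − 12.0)/(94.5 − 11.0) = 8.4567/83.5000 = 0.10128 m/s/m

0.101 m/s/m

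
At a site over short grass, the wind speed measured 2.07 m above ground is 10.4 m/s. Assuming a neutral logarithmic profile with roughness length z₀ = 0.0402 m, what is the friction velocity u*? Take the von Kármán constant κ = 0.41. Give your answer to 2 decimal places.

u* ≈ 1.08 m/s

Log law: V(z) = (u*/κ) · ln(z/z₀) ⇒ u* = κ · V / ln(z/z₀)
u* = 0.41 × 10.4 / ln(2.07/0.0402) = 0.41 × 10.4 / 3.9414
   = 4.2640 / 3.9414 = 1.0818 m/s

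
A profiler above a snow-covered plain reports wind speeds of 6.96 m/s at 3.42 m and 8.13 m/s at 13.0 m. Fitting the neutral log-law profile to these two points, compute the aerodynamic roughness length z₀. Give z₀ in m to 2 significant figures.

z₀ ≈ 0.0012 m

Log law: V(z) ∝ ln(z/z₀). With r = V₁/V₂ = 6.96/8.13 = 0.85609,
r · ln(z₂/z₀) = ln(z₁/z₀) ⇒ ln z₀ = (ln z₁ − r·ln z₂)/(1 − r)
ln z₀ = (1.22964 − 0.85609×2.56495) / 0.14391 = -6.7137
z₀ = exp(-6.7137) = 0.001214 m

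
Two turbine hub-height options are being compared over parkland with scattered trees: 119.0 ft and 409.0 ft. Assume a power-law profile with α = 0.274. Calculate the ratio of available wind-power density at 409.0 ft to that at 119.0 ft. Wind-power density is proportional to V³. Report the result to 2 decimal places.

2.76

Speed ratio: V_B/V_A = (z_B/z_A)^α = (409.0/119.0)^0.274 = (3.4370)^0.274 = 1.40253
Power-density ratio: P_B/P_A = (V_B/V_A)³ = (1.40253)³ = 2.75891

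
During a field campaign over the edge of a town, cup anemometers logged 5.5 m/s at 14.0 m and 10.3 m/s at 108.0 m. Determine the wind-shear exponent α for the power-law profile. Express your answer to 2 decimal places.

α ≈ 0.31

Power law: V₂/V₁ = (z₂/z₁)^α ⇒ α = ln(V₂/V₁) / ln(z₂/z₁)
α = ln(10.3/5.5) / ln(108.0/14.0) = ln(1.8727) / ln(7.7143)
  = 0.62740 / 2.04307 = 0.30708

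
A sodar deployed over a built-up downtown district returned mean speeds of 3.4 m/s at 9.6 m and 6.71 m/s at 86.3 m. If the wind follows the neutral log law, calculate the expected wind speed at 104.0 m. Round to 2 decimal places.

Log law: V ∝ ln(z/z₀). From the pair, with r = V₁/V₂ = 0.50671,
ln z₀ = (ln z₁ − r·ln z₂)/(1 − r) = (2.2618 − 0.50671×4.4578)/0.49329 = 0.0060 → z₀ = 1.006 m
V₃ = V₁ · ln(z₃/z₀)/ln(z₁/z₀) = 3.4 × 4.6384/2.2558 = 6.9912 m/s

6.99 m/s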